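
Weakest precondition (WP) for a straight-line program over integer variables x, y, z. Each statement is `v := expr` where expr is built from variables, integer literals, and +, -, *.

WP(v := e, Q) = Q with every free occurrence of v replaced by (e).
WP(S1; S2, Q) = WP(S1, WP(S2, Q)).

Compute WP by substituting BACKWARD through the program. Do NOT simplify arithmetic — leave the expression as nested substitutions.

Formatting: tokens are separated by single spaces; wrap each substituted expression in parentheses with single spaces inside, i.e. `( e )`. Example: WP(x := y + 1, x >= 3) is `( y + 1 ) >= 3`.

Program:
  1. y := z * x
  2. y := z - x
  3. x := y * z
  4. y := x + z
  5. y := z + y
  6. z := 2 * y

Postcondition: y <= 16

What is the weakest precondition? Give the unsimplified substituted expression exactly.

Answer: ( z + ( ( ( z - x ) * z ) + z ) ) <= 16

Derivation:
post: y <= 16
stmt 6: z := 2 * y  -- replace 0 occurrence(s) of z with (2 * y)
  => y <= 16
stmt 5: y := z + y  -- replace 1 occurrence(s) of y with (z + y)
  => ( z + y ) <= 16
stmt 4: y := x + z  -- replace 1 occurrence(s) of y with (x + z)
  => ( z + ( x + z ) ) <= 16
stmt 3: x := y * z  -- replace 1 occurrence(s) of x with (y * z)
  => ( z + ( ( y * z ) + z ) ) <= 16
stmt 2: y := z - x  -- replace 1 occurrence(s) of y with (z - x)
  => ( z + ( ( ( z - x ) * z ) + z ) ) <= 16
stmt 1: y := z * x  -- replace 0 occurrence(s) of y with (z * x)
  => ( z + ( ( ( z - x ) * z ) + z ) ) <= 16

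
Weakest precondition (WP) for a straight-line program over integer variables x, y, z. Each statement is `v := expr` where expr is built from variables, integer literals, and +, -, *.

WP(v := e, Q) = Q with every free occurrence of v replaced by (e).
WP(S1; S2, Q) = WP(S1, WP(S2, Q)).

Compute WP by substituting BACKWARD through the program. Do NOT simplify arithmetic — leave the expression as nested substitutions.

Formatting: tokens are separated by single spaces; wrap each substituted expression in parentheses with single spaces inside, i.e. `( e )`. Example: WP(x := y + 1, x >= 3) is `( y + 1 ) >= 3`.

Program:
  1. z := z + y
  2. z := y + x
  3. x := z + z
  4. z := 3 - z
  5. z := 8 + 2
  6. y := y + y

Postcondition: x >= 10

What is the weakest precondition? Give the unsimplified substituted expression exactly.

Answer: ( ( y + x ) + ( y + x ) ) >= 10

Derivation:
post: x >= 10
stmt 6: y := y + y  -- replace 0 occurrence(s) of y with (y + y)
  => x >= 10
stmt 5: z := 8 + 2  -- replace 0 occurrence(s) of z with (8 + 2)
  => x >= 10
stmt 4: z := 3 - z  -- replace 0 occurrence(s) of z with (3 - z)
  => x >= 10
stmt 3: x := z + z  -- replace 1 occurrence(s) of x with (z + z)
  => ( z + z ) >= 10
stmt 2: z := y + x  -- replace 2 occurrence(s) of z with (y + x)
  => ( ( y + x ) + ( y + x ) ) >= 10
stmt 1: z := z + y  -- replace 0 occurrence(s) of z with (z + y)
  => ( ( y + x ) + ( y + x ) ) >= 10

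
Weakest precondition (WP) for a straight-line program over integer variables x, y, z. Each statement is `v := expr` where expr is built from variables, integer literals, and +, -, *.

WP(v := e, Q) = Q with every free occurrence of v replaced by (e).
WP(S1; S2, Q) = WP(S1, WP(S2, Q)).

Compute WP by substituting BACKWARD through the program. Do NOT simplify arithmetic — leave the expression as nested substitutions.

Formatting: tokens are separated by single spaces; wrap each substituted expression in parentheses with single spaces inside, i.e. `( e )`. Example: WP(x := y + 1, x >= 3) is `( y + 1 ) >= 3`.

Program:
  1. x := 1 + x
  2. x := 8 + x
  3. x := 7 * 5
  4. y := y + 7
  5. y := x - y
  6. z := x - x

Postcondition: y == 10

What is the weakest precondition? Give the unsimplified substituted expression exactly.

post: y == 10
stmt 6: z := x - x  -- replace 0 occurrence(s) of z with (x - x)
  => y == 10
stmt 5: y := x - y  -- replace 1 occurrence(s) of y with (x - y)
  => ( x - y ) == 10
stmt 4: y := y + 7  -- replace 1 occurrence(s) of y with (y + 7)
  => ( x - ( y + 7 ) ) == 10
stmt 3: x := 7 * 5  -- replace 1 occurrence(s) of x with (7 * 5)
  => ( ( 7 * 5 ) - ( y + 7 ) ) == 10
stmt 2: x := 8 + x  -- replace 0 occurrence(s) of x with (8 + x)
  => ( ( 7 * 5 ) - ( y + 7 ) ) == 10
stmt 1: x := 1 + x  -- replace 0 occurrence(s) of x with (1 + x)
  => ( ( 7 * 5 ) - ( y + 7 ) ) == 10

Answer: ( ( 7 * 5 ) - ( y + 7 ) ) == 10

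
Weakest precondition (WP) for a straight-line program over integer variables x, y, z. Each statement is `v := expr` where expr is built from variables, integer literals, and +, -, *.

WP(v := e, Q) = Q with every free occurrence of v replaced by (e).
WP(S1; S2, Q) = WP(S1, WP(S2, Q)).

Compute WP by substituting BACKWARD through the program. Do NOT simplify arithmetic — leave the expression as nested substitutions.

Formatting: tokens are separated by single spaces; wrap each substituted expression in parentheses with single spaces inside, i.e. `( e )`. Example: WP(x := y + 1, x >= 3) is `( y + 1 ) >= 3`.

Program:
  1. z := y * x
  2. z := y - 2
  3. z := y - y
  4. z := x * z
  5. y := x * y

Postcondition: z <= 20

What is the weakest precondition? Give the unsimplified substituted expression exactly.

post: z <= 20
stmt 5: y := x * y  -- replace 0 occurrence(s) of y with (x * y)
  => z <= 20
stmt 4: z := x * z  -- replace 1 occurrence(s) of z with (x * z)
  => ( x * z ) <= 20
stmt 3: z := y - y  -- replace 1 occurrence(s) of z with (y - y)
  => ( x * ( y - y ) ) <= 20
stmt 2: z := y - 2  -- replace 0 occurrence(s) of z with (y - 2)
  => ( x * ( y - y ) ) <= 20
stmt 1: z := y * x  -- replace 0 occurrence(s) of z with (y * x)
  => ( x * ( y - y ) ) <= 20

Answer: ( x * ( y - y ) ) <= 20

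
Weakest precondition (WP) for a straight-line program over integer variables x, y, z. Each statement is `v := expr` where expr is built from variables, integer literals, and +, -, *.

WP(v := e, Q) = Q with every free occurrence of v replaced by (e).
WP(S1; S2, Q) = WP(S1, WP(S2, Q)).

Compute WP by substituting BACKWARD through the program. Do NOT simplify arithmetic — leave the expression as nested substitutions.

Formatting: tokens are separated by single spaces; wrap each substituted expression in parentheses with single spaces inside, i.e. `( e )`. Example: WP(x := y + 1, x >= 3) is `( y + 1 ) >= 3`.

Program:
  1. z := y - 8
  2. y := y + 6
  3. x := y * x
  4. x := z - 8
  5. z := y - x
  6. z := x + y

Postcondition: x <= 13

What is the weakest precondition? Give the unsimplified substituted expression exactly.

post: x <= 13
stmt 6: z := x + y  -- replace 0 occurrence(s) of z with (x + y)
  => x <= 13
stmt 5: z := y - x  -- replace 0 occurrence(s) of z with (y - x)
  => x <= 13
stmt 4: x := z - 8  -- replace 1 occurrence(s) of x with (z - 8)
  => ( z - 8 ) <= 13
stmt 3: x := y * x  -- replace 0 occurrence(s) of x with (y * x)
  => ( z - 8 ) <= 13
stmt 2: y := y + 6  -- replace 0 occurrence(s) of y with (y + 6)
  => ( z - 8 ) <= 13
stmt 1: z := y - 8  -- replace 1 occurrence(s) of z with (y - 8)
  => ( ( y - 8 ) - 8 ) <= 13

Answer: ( ( y - 8 ) - 8 ) <= 13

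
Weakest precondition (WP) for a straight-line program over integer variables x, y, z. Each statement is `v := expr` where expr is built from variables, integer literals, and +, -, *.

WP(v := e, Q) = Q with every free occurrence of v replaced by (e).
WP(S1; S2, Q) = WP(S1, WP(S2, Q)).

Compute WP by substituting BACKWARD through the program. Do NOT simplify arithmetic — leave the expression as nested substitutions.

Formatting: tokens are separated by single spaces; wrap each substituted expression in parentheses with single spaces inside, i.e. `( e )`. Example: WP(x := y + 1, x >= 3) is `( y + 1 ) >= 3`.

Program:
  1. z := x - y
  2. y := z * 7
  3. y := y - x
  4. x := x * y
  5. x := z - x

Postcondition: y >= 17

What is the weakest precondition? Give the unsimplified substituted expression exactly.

post: y >= 17
stmt 5: x := z - x  -- replace 0 occurrence(s) of x with (z - x)
  => y >= 17
stmt 4: x := x * y  -- replace 0 occurrence(s) of x with (x * y)
  => y >= 17
stmt 3: y := y - x  -- replace 1 occurrence(s) of y with (y - x)
  => ( y - x ) >= 17
stmt 2: y := z * 7  -- replace 1 occurrence(s) of y with (z * 7)
  => ( ( z * 7 ) - x ) >= 17
stmt 1: z := x - y  -- replace 1 occurrence(s) of z with (x - y)
  => ( ( ( x - y ) * 7 ) - x ) >= 17

Answer: ( ( ( x - y ) * 7 ) - x ) >= 17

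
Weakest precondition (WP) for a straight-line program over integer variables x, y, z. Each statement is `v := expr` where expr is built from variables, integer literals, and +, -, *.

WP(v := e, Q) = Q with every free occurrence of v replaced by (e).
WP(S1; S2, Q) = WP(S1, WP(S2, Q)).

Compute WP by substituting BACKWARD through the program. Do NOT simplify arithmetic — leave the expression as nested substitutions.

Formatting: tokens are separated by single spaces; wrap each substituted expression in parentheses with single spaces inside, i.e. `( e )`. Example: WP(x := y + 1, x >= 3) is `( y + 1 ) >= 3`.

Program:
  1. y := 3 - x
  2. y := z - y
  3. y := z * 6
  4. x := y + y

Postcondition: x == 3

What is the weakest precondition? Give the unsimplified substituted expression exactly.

Answer: ( ( z * 6 ) + ( z * 6 ) ) == 3

Derivation:
post: x == 3
stmt 4: x := y + y  -- replace 1 occurrence(s) of x with (y + y)
  => ( y + y ) == 3
stmt 3: y := z * 6  -- replace 2 occurrence(s) of y with (z * 6)
  => ( ( z * 6 ) + ( z * 6 ) ) == 3
stmt 2: y := z - y  -- replace 0 occurrence(s) of y with (z - y)
  => ( ( z * 6 ) + ( z * 6 ) ) == 3
stmt 1: y := 3 - x  -- replace 0 occurrence(s) of y with (3 - x)
  => ( ( z * 6 ) + ( z * 6 ) ) == 3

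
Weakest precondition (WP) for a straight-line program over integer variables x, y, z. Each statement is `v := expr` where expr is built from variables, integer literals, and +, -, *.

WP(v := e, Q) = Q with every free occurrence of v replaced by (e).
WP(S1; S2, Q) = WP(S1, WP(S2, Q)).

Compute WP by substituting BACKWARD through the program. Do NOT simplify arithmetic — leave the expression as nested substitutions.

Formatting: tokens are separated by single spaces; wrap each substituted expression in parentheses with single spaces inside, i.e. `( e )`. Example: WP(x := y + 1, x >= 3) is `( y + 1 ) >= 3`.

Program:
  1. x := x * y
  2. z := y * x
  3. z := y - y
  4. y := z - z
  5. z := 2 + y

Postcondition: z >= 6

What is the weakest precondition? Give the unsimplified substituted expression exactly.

post: z >= 6
stmt 5: z := 2 + y  -- replace 1 occurrence(s) of z with (2 + y)
  => ( 2 + y ) >= 6
stmt 4: y := z - z  -- replace 1 occurrence(s) of y with (z - z)
  => ( 2 + ( z - z ) ) >= 6
stmt 3: z := y - y  -- replace 2 occurrence(s) of z with (y - y)
  => ( 2 + ( ( y - y ) - ( y - y ) ) ) >= 6
stmt 2: z := y * x  -- replace 0 occurrence(s) of z with (y * x)
  => ( 2 + ( ( y - y ) - ( y - y ) ) ) >= 6
stmt 1: x := x * y  -- replace 0 occurrence(s) of x with (x * y)
  => ( 2 + ( ( y - y ) - ( y - y ) ) ) >= 6

Answer: ( 2 + ( ( y - y ) - ( y - y ) ) ) >= 6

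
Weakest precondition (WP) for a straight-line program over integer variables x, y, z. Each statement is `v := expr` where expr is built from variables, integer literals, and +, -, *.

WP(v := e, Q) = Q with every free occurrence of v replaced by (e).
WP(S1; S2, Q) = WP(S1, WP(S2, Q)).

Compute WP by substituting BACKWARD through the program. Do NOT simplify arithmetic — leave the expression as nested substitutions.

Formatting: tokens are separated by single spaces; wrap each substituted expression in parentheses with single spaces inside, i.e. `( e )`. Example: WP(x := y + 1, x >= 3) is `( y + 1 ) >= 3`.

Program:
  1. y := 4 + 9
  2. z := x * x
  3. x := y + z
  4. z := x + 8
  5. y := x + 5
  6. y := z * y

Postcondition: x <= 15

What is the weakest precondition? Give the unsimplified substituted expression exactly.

post: x <= 15
stmt 6: y := z * y  -- replace 0 occurrence(s) of y with (z * y)
  => x <= 15
stmt 5: y := x + 5  -- replace 0 occurrence(s) of y with (x + 5)
  => x <= 15
stmt 4: z := x + 8  -- replace 0 occurrence(s) of z with (x + 8)
  => x <= 15
stmt 3: x := y + z  -- replace 1 occurrence(s) of x with (y + z)
  => ( y + z ) <= 15
stmt 2: z := x * x  -- replace 1 occurrence(s) of z with (x * x)
  => ( y + ( x * x ) ) <= 15
stmt 1: y := 4 + 9  -- replace 1 occurrence(s) of y with (4 + 9)
  => ( ( 4 + 9 ) + ( x * x ) ) <= 15

Answer: ( ( 4 + 9 ) + ( x * x ) ) <= 15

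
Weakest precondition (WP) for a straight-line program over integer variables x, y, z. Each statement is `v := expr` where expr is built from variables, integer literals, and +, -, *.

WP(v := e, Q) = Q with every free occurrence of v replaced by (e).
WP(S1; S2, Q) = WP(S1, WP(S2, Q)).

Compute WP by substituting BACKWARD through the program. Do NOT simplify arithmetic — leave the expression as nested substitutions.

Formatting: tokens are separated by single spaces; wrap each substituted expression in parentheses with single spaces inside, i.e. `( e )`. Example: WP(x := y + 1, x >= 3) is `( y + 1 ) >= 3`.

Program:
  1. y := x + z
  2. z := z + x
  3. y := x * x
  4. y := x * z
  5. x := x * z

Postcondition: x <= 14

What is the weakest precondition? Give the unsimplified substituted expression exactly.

post: x <= 14
stmt 5: x := x * z  -- replace 1 occurrence(s) of x with (x * z)
  => ( x * z ) <= 14
stmt 4: y := x * z  -- replace 0 occurrence(s) of y with (x * z)
  => ( x * z ) <= 14
stmt 3: y := x * x  -- replace 0 occurrence(s) of y with (x * x)
  => ( x * z ) <= 14
stmt 2: z := z + x  -- replace 1 occurrence(s) of z with (z + x)
  => ( x * ( z + x ) ) <= 14
stmt 1: y := x + z  -- replace 0 occurrence(s) of y with (x + z)
  => ( x * ( z + x ) ) <= 14

Answer: ( x * ( z + x ) ) <= 14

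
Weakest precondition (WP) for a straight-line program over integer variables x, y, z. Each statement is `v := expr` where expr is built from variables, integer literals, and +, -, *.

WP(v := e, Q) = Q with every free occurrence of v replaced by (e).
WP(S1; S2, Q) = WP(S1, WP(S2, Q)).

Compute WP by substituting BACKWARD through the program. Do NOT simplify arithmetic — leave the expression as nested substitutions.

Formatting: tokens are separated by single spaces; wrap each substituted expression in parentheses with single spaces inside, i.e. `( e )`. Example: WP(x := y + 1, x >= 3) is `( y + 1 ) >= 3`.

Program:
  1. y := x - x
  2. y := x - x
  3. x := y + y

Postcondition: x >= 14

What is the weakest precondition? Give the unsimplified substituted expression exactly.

post: x >= 14
stmt 3: x := y + y  -- replace 1 occurrence(s) of x with (y + y)
  => ( y + y ) >= 14
stmt 2: y := x - x  -- replace 2 occurrence(s) of y with (x - x)
  => ( ( x - x ) + ( x - x ) ) >= 14
stmt 1: y := x - x  -- replace 0 occurrence(s) of y with (x - x)
  => ( ( x - x ) + ( x - x ) ) >= 14

Answer: ( ( x - x ) + ( x - x ) ) >= 14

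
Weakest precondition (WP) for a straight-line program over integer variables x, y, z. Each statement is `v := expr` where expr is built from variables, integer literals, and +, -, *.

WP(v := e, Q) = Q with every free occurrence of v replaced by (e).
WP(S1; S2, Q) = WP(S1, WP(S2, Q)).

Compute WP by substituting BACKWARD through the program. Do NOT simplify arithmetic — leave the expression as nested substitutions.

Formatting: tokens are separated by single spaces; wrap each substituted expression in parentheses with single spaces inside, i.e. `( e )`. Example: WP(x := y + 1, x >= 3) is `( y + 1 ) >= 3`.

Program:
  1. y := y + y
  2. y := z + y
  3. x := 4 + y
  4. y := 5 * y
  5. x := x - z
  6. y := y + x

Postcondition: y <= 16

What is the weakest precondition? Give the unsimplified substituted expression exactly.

Answer: ( ( 5 * ( z + ( y + y ) ) ) + ( ( 4 + ( z + ( y + y ) ) ) - z ) ) <= 16

Derivation:
post: y <= 16
stmt 6: y := y + x  -- replace 1 occurrence(s) of y with (y + x)
  => ( y + x ) <= 16
stmt 5: x := x - z  -- replace 1 occurrence(s) of x with (x - z)
  => ( y + ( x - z ) ) <= 16
stmt 4: y := 5 * y  -- replace 1 occurrence(s) of y with (5 * y)
  => ( ( 5 * y ) + ( x - z ) ) <= 16
stmt 3: x := 4 + y  -- replace 1 occurrence(s) of x with (4 + y)
  => ( ( 5 * y ) + ( ( 4 + y ) - z ) ) <= 16
stmt 2: y := z + y  -- replace 2 occurrence(s) of y with (z + y)
  => ( ( 5 * ( z + y ) ) + ( ( 4 + ( z + y ) ) - z ) ) <= 16
stmt 1: y := y + y  -- replace 2 occurrence(s) of y with (y + y)
  => ( ( 5 * ( z + ( y + y ) ) ) + ( ( 4 + ( z + ( y + y ) ) ) - z ) ) <= 16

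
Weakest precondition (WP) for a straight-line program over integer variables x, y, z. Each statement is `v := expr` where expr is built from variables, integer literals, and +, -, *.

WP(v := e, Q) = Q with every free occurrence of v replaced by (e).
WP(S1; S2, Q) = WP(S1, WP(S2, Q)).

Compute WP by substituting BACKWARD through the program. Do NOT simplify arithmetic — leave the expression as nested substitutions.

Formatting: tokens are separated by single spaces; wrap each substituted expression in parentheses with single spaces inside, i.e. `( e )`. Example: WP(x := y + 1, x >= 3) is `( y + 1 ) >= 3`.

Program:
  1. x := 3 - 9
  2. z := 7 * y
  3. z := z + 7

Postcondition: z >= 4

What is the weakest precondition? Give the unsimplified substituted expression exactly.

post: z >= 4
stmt 3: z := z + 7  -- replace 1 occurrence(s) of z with (z + 7)
  => ( z + 7 ) >= 4
stmt 2: z := 7 * y  -- replace 1 occurrence(s) of z with (7 * y)
  => ( ( 7 * y ) + 7 ) >= 4
stmt 1: x := 3 - 9  -- replace 0 occurrence(s) of x with (3 - 9)
  => ( ( 7 * y ) + 7 ) >= 4

Answer: ( ( 7 * y ) + 7 ) >= 4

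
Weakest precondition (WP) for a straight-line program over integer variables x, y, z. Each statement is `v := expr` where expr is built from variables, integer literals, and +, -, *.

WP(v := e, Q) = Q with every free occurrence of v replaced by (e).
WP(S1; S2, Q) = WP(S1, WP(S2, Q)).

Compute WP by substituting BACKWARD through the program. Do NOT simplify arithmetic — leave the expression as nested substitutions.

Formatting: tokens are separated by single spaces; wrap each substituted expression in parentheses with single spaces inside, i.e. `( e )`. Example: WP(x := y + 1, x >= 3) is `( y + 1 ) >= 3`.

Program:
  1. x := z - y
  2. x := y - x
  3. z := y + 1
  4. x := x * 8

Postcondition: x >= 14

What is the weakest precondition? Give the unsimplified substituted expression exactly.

post: x >= 14
stmt 4: x := x * 8  -- replace 1 occurrence(s) of x with (x * 8)
  => ( x * 8 ) >= 14
stmt 3: z := y + 1  -- replace 0 occurrence(s) of z with (y + 1)
  => ( x * 8 ) >= 14
stmt 2: x := y - x  -- replace 1 occurrence(s) of x with (y - x)
  => ( ( y - x ) * 8 ) >= 14
stmt 1: x := z - y  -- replace 1 occurrence(s) of x with (z - y)
  => ( ( y - ( z - y ) ) * 8 ) >= 14

Answer: ( ( y - ( z - y ) ) * 8 ) >= 14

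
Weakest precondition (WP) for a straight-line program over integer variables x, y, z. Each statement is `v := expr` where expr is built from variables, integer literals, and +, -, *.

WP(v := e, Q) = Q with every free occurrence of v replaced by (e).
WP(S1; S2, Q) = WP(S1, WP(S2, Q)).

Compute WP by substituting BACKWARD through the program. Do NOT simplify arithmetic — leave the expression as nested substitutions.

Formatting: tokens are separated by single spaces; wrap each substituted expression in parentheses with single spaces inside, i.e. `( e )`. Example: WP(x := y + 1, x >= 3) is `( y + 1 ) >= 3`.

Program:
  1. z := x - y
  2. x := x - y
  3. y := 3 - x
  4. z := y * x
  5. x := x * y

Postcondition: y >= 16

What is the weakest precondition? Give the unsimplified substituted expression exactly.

post: y >= 16
stmt 5: x := x * y  -- replace 0 occurrence(s) of x with (x * y)
  => y >= 16
stmt 4: z := y * x  -- replace 0 occurrence(s) of z with (y * x)
  => y >= 16
stmt 3: y := 3 - x  -- replace 1 occurrence(s) of y with (3 - x)
  => ( 3 - x ) >= 16
stmt 2: x := x - y  -- replace 1 occurrence(s) of x with (x - y)
  => ( 3 - ( x - y ) ) >= 16
stmt 1: z := x - y  -- replace 0 occurrence(s) of z with (x - y)
  => ( 3 - ( x - y ) ) >= 16

Answer: ( 3 - ( x - y ) ) >= 16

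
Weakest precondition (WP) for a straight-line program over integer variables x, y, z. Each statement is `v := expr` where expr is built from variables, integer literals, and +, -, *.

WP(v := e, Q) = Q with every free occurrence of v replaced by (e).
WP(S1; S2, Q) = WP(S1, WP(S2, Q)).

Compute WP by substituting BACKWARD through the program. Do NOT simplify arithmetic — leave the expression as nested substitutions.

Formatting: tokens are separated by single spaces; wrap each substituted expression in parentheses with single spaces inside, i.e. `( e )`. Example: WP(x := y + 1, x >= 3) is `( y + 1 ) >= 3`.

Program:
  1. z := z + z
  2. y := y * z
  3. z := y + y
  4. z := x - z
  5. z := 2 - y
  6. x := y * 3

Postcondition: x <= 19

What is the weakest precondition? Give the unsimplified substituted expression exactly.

Answer: ( ( y * ( z + z ) ) * 3 ) <= 19

Derivation:
post: x <= 19
stmt 6: x := y * 3  -- replace 1 occurrence(s) of x with (y * 3)
  => ( y * 3 ) <= 19
stmt 5: z := 2 - y  -- replace 0 occurrence(s) of z with (2 - y)
  => ( y * 3 ) <= 19
stmt 4: z := x - z  -- replace 0 occurrence(s) of z with (x - z)
  => ( y * 3 ) <= 19
stmt 3: z := y + y  -- replace 0 occurrence(s) of z with (y + y)
  => ( y * 3 ) <= 19
stmt 2: y := y * z  -- replace 1 occurrence(s) of y with (y * z)
  => ( ( y * z ) * 3 ) <= 19
stmt 1: z := z + z  -- replace 1 occurrence(s) of z with (z + z)
  => ( ( y * ( z + z ) ) * 3 ) <= 19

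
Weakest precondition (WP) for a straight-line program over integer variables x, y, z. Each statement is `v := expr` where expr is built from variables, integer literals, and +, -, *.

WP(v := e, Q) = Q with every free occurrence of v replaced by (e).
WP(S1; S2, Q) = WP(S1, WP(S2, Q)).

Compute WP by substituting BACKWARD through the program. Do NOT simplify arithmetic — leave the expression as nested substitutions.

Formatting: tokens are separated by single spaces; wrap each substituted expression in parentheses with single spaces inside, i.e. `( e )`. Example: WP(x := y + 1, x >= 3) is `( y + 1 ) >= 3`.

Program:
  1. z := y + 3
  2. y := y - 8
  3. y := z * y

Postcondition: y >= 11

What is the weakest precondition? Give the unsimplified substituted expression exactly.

Answer: ( ( y + 3 ) * ( y - 8 ) ) >= 11

Derivation:
post: y >= 11
stmt 3: y := z * y  -- replace 1 occurrence(s) of y with (z * y)
  => ( z * y ) >= 11
stmt 2: y := y - 8  -- replace 1 occurrence(s) of y with (y - 8)
  => ( z * ( y - 8 ) ) >= 11
stmt 1: z := y + 3  -- replace 1 occurrence(s) of z with (y + 3)
  => ( ( y + 3 ) * ( y - 8 ) ) >= 11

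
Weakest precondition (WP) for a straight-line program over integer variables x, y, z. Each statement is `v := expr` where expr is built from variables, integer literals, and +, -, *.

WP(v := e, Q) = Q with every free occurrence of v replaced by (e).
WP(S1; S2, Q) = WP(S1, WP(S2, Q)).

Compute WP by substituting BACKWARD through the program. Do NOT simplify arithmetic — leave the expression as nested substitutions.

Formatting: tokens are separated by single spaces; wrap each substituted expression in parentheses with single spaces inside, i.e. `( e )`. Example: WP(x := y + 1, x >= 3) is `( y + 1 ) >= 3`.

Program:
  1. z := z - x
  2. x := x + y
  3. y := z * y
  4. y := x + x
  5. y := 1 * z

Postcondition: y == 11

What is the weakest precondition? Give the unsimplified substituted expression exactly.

Answer: ( 1 * ( z - x ) ) == 11

Derivation:
post: y == 11
stmt 5: y := 1 * z  -- replace 1 occurrence(s) of y with (1 * z)
  => ( 1 * z ) == 11
stmt 4: y := x + x  -- replace 0 occurrence(s) of y with (x + x)
  => ( 1 * z ) == 11
stmt 3: y := z * y  -- replace 0 occurrence(s) of y with (z * y)
  => ( 1 * z ) == 11
stmt 2: x := x + y  -- replace 0 occurrence(s) of x with (x + y)
  => ( 1 * z ) == 11
stmt 1: z := z - x  -- replace 1 occurrence(s) of z with (z - x)
  => ( 1 * ( z - x ) ) == 11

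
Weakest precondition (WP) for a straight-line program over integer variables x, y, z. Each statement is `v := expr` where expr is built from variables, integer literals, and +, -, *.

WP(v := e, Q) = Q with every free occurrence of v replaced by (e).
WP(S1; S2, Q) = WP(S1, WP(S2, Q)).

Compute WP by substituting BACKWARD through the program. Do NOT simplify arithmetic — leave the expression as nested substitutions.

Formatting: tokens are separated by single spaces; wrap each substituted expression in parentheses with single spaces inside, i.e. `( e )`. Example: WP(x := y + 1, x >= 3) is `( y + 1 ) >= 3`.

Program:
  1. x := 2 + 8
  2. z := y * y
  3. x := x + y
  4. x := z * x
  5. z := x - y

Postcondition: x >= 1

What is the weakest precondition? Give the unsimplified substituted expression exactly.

Answer: ( ( y * y ) * ( ( 2 + 8 ) + y ) ) >= 1

Derivation:
post: x >= 1
stmt 5: z := x - y  -- replace 0 occurrence(s) of z with (x - y)
  => x >= 1
stmt 4: x := z * x  -- replace 1 occurrence(s) of x with (z * x)
  => ( z * x ) >= 1
stmt 3: x := x + y  -- replace 1 occurrence(s) of x with (x + y)
  => ( z * ( x + y ) ) >= 1
stmt 2: z := y * y  -- replace 1 occurrence(s) of z with (y * y)
  => ( ( y * y ) * ( x + y ) ) >= 1
stmt 1: x := 2 + 8  -- replace 1 occurrence(s) of x with (2 + 8)
  => ( ( y * y ) * ( ( 2 + 8 ) + y ) ) >= 1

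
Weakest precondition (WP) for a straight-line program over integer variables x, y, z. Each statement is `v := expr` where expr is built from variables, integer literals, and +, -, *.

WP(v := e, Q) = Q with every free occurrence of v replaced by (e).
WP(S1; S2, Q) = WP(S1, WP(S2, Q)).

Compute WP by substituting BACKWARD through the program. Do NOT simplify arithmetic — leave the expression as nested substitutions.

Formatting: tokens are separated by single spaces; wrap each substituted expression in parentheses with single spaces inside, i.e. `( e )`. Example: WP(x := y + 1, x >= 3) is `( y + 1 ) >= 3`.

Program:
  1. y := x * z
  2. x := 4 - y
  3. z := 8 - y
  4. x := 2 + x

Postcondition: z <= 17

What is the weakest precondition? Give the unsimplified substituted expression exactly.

Answer: ( 8 - ( x * z ) ) <= 17

Derivation:
post: z <= 17
stmt 4: x := 2 + x  -- replace 0 occurrence(s) of x with (2 + x)
  => z <= 17
stmt 3: z := 8 - y  -- replace 1 occurrence(s) of z with (8 - y)
  => ( 8 - y ) <= 17
stmt 2: x := 4 - y  -- replace 0 occurrence(s) of x with (4 - y)
  => ( 8 - y ) <= 17
stmt 1: y := x * z  -- replace 1 occurrence(s) of y with (x * z)
  => ( 8 - ( x * z ) ) <= 17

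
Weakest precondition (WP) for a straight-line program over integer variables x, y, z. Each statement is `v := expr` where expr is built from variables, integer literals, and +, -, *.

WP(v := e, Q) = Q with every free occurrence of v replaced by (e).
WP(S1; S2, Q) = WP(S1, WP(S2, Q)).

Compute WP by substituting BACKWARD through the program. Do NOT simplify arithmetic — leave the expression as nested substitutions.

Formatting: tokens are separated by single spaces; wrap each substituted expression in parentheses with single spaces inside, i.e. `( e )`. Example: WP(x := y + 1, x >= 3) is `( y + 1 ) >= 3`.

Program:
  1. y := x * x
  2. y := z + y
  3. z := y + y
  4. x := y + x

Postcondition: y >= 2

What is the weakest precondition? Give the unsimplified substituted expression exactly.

post: y >= 2
stmt 4: x := y + x  -- replace 0 occurrence(s) of x with (y + x)
  => y >= 2
stmt 3: z := y + y  -- replace 0 occurrence(s) of z with (y + y)
  => y >= 2
stmt 2: y := z + y  -- replace 1 occurrence(s) of y with (z + y)
  => ( z + y ) >= 2
stmt 1: y := x * x  -- replace 1 occurrence(s) of y with (x * x)
  => ( z + ( x * x ) ) >= 2

Answer: ( z + ( x * x ) ) >= 2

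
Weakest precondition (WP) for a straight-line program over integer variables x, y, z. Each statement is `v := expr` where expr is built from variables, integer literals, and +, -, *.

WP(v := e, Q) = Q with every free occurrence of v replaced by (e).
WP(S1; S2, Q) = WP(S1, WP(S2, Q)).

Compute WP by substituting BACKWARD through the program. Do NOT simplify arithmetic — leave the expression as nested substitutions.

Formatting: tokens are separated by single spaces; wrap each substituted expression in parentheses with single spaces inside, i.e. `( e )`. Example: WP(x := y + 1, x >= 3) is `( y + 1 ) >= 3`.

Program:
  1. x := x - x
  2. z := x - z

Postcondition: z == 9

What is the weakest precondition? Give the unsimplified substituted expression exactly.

post: z == 9
stmt 2: z := x - z  -- replace 1 occurrence(s) of z with (x - z)
  => ( x - z ) == 9
stmt 1: x := x - x  -- replace 1 occurrence(s) of x with (x - x)
  => ( ( x - x ) - z ) == 9

Answer: ( ( x - x ) - z ) == 9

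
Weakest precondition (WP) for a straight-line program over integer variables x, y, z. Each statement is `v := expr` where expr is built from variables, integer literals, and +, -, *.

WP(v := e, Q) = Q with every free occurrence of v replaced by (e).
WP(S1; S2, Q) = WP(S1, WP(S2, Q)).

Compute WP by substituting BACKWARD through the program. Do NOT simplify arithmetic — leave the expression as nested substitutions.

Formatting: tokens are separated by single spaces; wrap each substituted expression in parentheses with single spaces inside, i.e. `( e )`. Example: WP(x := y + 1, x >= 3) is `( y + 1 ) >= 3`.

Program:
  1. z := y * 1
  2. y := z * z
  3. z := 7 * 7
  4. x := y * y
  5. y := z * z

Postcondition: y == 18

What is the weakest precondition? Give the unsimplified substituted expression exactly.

post: y == 18
stmt 5: y := z * z  -- replace 1 occurrence(s) of y with (z * z)
  => ( z * z ) == 18
stmt 4: x := y * y  -- replace 0 occurrence(s) of x with (y * y)
  => ( z * z ) == 18
stmt 3: z := 7 * 7  -- replace 2 occurrence(s) of z with (7 * 7)
  => ( ( 7 * 7 ) * ( 7 * 7 ) ) == 18
stmt 2: y := z * z  -- replace 0 occurrence(s) of y with (z * z)
  => ( ( 7 * 7 ) * ( 7 * 7 ) ) == 18
stmt 1: z := y * 1  -- replace 0 occurrence(s) of z with (y * 1)
  => ( ( 7 * 7 ) * ( 7 * 7 ) ) == 18

Answer: ( ( 7 * 7 ) * ( 7 * 7 ) ) == 18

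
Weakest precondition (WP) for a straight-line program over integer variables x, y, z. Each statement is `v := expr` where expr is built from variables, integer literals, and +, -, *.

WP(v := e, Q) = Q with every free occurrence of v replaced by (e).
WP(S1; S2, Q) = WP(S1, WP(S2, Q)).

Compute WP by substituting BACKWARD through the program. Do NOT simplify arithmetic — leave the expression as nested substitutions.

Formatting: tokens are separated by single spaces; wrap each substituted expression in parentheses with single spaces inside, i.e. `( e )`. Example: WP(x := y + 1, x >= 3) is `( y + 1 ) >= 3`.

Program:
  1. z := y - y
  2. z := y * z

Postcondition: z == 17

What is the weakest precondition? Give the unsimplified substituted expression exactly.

post: z == 17
stmt 2: z := y * z  -- replace 1 occurrence(s) of z with (y * z)
  => ( y * z ) == 17
stmt 1: z := y - y  -- replace 1 occurrence(s) of z with (y - y)
  => ( y * ( y - y ) ) == 17

Answer: ( y * ( y - y ) ) == 17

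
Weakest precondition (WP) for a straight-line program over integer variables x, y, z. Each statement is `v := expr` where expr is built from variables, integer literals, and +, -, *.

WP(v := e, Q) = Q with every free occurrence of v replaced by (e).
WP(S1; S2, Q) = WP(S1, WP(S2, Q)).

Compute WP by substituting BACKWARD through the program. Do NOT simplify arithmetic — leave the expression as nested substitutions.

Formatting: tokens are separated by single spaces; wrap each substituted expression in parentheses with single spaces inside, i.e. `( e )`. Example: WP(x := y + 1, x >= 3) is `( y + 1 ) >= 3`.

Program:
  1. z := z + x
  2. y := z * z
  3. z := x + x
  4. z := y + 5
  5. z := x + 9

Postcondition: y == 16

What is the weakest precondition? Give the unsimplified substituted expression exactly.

Answer: ( ( z + x ) * ( z + x ) ) == 16

Derivation:
post: y == 16
stmt 5: z := x + 9  -- replace 0 occurrence(s) of z with (x + 9)
  => y == 16
stmt 4: z := y + 5  -- replace 0 occurrence(s) of z with (y + 5)
  => y == 16
stmt 3: z := x + x  -- replace 0 occurrence(s) of z with (x + x)
  => y == 16
stmt 2: y := z * z  -- replace 1 occurrence(s) of y with (z * z)
  => ( z * z ) == 16
stmt 1: z := z + x  -- replace 2 occurrence(s) of z with (z + x)
  => ( ( z + x ) * ( z + x ) ) == 16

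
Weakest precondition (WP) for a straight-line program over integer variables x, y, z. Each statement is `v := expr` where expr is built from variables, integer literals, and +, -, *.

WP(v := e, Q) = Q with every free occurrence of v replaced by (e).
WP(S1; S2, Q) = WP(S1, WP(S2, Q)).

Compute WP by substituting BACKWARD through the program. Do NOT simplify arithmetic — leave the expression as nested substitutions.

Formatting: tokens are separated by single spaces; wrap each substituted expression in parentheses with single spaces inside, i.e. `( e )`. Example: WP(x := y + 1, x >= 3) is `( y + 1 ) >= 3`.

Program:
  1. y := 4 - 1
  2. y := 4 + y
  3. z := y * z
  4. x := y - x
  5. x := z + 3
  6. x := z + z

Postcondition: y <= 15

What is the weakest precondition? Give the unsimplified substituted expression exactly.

Answer: ( 4 + ( 4 - 1 ) ) <= 15

Derivation:
post: y <= 15
stmt 6: x := z + z  -- replace 0 occurrence(s) of x with (z + z)
  => y <= 15
stmt 5: x := z + 3  -- replace 0 occurrence(s) of x with (z + 3)
  => y <= 15
stmt 4: x := y - x  -- replace 0 occurrence(s) of x with (y - x)
  => y <= 15
stmt 3: z := y * z  -- replace 0 occurrence(s) of z with (y * z)
  => y <= 15
stmt 2: y := 4 + y  -- replace 1 occurrence(s) of y with (4 + y)
  => ( 4 + y ) <= 15
stmt 1: y := 4 - 1  -- replace 1 occurrence(s) of y with (4 - 1)
  => ( 4 + ( 4 - 1 ) ) <= 15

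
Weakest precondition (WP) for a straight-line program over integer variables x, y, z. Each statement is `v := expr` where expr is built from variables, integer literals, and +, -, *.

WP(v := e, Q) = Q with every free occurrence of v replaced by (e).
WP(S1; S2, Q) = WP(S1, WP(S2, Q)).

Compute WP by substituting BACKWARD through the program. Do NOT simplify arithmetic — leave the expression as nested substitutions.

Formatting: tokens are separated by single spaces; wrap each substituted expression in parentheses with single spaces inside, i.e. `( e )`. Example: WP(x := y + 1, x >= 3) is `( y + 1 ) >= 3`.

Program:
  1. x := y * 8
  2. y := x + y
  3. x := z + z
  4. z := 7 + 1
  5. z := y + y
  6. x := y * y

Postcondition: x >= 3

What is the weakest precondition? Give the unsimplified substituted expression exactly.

Answer: ( ( ( y * 8 ) + y ) * ( ( y * 8 ) + y ) ) >= 3

Derivation:
post: x >= 3
stmt 6: x := y * y  -- replace 1 occurrence(s) of x with (y * y)
  => ( y * y ) >= 3
stmt 5: z := y + y  -- replace 0 occurrence(s) of z with (y + y)
  => ( y * y ) >= 3
stmt 4: z := 7 + 1  -- replace 0 occurrence(s) of z with (7 + 1)
  => ( y * y ) >= 3
stmt 3: x := z + z  -- replace 0 occurrence(s) of x with (z + z)
  => ( y * y ) >= 3
stmt 2: y := x + y  -- replace 2 occurrence(s) of y with (x + y)
  => ( ( x + y ) * ( x + y ) ) >= 3
stmt 1: x := y * 8  -- replace 2 occurrence(s) of x with (y * 8)
  => ( ( ( y * 8 ) + y ) * ( ( y * 8 ) + y ) ) >= 3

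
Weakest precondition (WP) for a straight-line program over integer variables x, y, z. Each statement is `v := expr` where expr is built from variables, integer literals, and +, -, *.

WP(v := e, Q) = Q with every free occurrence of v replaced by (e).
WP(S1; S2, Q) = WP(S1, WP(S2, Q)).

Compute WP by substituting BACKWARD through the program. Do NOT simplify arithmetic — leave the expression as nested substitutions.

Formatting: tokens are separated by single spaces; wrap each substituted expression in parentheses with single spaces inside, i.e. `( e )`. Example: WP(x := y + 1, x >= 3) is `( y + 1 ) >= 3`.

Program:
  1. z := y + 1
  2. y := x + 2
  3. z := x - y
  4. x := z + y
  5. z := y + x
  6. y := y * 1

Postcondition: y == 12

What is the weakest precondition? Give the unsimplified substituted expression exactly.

Answer: ( ( x + 2 ) * 1 ) == 12

Derivation:
post: y == 12
stmt 6: y := y * 1  -- replace 1 occurrence(s) of y with (y * 1)
  => ( y * 1 ) == 12
stmt 5: z := y + x  -- replace 0 occurrence(s) of z with (y + x)
  => ( y * 1 ) == 12
stmt 4: x := z + y  -- replace 0 occurrence(s) of x with (z + y)
  => ( y * 1 ) == 12
stmt 3: z := x - y  -- replace 0 occurrence(s) of z with (x - y)
  => ( y * 1 ) == 12
stmt 2: y := x + 2  -- replace 1 occurrence(s) of y with (x + 2)
  => ( ( x + 2 ) * 1 ) == 12
stmt 1: z := y + 1  -- replace 0 occurrence(s) of z with (y + 1)
  => ( ( x + 2 ) * 1 ) == 12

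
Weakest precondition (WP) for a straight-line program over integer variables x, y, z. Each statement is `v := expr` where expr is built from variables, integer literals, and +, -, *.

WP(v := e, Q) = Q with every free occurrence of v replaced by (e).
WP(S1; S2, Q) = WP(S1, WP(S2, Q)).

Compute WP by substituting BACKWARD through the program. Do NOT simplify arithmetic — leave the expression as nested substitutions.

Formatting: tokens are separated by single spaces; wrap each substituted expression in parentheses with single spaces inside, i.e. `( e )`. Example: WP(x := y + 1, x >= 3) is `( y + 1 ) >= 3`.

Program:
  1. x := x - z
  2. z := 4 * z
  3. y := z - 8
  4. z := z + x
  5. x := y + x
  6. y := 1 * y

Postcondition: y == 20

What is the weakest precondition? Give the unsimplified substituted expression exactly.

post: y == 20
stmt 6: y := 1 * y  -- replace 1 occurrence(s) of y with (1 * y)
  => ( 1 * y ) == 20
stmt 5: x := y + x  -- replace 0 occurrence(s) of x with (y + x)
  => ( 1 * y ) == 20
stmt 4: z := z + x  -- replace 0 occurrence(s) of z with (z + x)
  => ( 1 * y ) == 20
stmt 3: y := z - 8  -- replace 1 occurrence(s) of y with (z - 8)
  => ( 1 * ( z - 8 ) ) == 20
stmt 2: z := 4 * z  -- replace 1 occurrence(s) of z with (4 * z)
  => ( 1 * ( ( 4 * z ) - 8 ) ) == 20
stmt 1: x := x - z  -- replace 0 occurrence(s) of x with (x - z)
  => ( 1 * ( ( 4 * z ) - 8 ) ) == 20

Answer: ( 1 * ( ( 4 * z ) - 8 ) ) == 20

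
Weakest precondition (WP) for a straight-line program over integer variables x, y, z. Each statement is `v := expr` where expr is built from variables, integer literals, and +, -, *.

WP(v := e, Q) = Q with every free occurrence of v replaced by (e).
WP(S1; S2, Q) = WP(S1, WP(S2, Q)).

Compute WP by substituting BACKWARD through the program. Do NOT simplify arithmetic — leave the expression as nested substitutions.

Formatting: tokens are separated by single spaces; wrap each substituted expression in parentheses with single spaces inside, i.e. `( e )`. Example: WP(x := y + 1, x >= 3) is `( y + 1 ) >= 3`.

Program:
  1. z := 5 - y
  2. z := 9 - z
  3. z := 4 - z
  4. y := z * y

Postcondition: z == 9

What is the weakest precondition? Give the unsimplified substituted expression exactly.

post: z == 9
stmt 4: y := z * y  -- replace 0 occurrence(s) of y with (z * y)
  => z == 9
stmt 3: z := 4 - z  -- replace 1 occurrence(s) of z with (4 - z)
  => ( 4 - z ) == 9
stmt 2: z := 9 - z  -- replace 1 occurrence(s) of z with (9 - z)
  => ( 4 - ( 9 - z ) ) == 9
stmt 1: z := 5 - y  -- replace 1 occurrence(s) of z with (5 - y)
  => ( 4 - ( 9 - ( 5 - y ) ) ) == 9

Answer: ( 4 - ( 9 - ( 5 - y ) ) ) == 9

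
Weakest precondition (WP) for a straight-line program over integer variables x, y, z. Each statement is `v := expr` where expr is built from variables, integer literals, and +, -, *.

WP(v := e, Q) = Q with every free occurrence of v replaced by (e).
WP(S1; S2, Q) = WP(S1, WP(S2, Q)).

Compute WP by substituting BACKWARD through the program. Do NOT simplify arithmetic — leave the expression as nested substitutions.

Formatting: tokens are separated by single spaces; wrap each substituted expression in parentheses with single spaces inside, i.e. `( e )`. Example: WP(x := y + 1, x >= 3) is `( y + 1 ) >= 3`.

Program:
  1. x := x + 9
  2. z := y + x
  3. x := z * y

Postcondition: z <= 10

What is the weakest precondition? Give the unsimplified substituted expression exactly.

Answer: ( y + ( x + 9 ) ) <= 10

Derivation:
post: z <= 10
stmt 3: x := z * y  -- replace 0 occurrence(s) of x with (z * y)
  => z <= 10
stmt 2: z := y + x  -- replace 1 occurrence(s) of z with (y + x)
  => ( y + x ) <= 10
stmt 1: x := x + 9  -- replace 1 occurrence(s) of x with (x + 9)
  => ( y + ( x + 9 ) ) <= 10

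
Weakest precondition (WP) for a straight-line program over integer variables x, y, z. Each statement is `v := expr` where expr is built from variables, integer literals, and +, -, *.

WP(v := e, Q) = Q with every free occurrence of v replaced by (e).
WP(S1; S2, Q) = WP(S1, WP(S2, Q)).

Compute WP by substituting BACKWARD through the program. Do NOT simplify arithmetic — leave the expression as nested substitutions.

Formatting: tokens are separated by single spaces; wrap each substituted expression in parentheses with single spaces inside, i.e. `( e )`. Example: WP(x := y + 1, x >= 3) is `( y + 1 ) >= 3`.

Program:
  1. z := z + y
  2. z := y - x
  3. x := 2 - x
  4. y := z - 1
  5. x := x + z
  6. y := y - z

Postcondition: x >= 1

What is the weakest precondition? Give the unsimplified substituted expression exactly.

post: x >= 1
stmt 6: y := y - z  -- replace 0 occurrence(s) of y with (y - z)
  => x >= 1
stmt 5: x := x + z  -- replace 1 occurrence(s) of x with (x + z)
  => ( x + z ) >= 1
stmt 4: y := z - 1  -- replace 0 occurrence(s) of y with (z - 1)
  => ( x + z ) >= 1
stmt 3: x := 2 - x  -- replace 1 occurrence(s) of x with (2 - x)
  => ( ( 2 - x ) + z ) >= 1
stmt 2: z := y - x  -- replace 1 occurrence(s) of z with (y - x)
  => ( ( 2 - x ) + ( y - x ) ) >= 1
stmt 1: z := z + y  -- replace 0 occurrence(s) of z with (z + y)
  => ( ( 2 - x ) + ( y - x ) ) >= 1

Answer: ( ( 2 - x ) + ( y - x ) ) >= 1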